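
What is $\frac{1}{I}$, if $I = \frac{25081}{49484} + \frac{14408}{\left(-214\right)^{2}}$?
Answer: $\frac{566542316}{465393737} \approx 1.2173$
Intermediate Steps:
$I = \frac{465393737}{566542316}$ ($I = 25081 \cdot \frac{1}{49484} + \frac{14408}{45796} = \frac{25081}{49484} + 14408 \cdot \frac{1}{45796} = \frac{25081}{49484} + \frac{3602}{11449} = \frac{465393737}{566542316} \approx 0.82146$)
$\frac{1}{I} = \frac{1}{\frac{465393737}{566542316}} = \frac{566542316}{465393737}$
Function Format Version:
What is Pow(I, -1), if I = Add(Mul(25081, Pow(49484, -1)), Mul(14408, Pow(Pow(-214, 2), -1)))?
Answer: Rational(566542316, 465393737) ≈ 1.2173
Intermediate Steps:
I = Rational(465393737, 566542316) (I = Add(Mul(25081, Rational(1, 49484)), Mul(14408, Pow(45796, -1))) = Add(Rational(25081, 49484), Mul(14408, Rational(1, 45796))) = Add(Rational(25081, 49484), Rational(3602, 11449)) = Rational(465393737, 566542316) ≈ 0.82146)
Pow(I, -1) = Pow(Rational(465393737, 566542316), -1) = Rational(566542316, 465393737)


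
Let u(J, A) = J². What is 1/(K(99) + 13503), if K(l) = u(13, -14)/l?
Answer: 99/1336966 ≈ 7.4048e-5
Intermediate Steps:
K(l) = 169/l (K(l) = 13²/l = 169/l)
1/(K(99) + 13503) = 1/(169/99 + 13503) = 1/(1336966/99) = 99/1336966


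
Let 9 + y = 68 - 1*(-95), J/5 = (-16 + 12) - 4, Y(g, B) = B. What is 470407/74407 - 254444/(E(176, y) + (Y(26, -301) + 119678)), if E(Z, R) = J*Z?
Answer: 33911696451/8358659159 ≈ 4.0571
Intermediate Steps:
J = -40 (J = 5*((-16 + 12) - 4) = 5*(-4 - 4) = 5*(-8) = -40)
y = 154 (y = -9 + (68 - 1*(-95)) = -9 + (68 + 95) = -9 + 163 = 154)
E(Z, R) = -40*Z
470407/74407 - 254444/(E(176, y) + (Y(26, -301) + 119678)) = 470407/74407 - 254444/(-40*176 + (-301 + 119678)) = 470407*(1/74407) - 254444/(-7040 + 119377) = 470407/74407 - 254444/112337 = 33911696451/8358659159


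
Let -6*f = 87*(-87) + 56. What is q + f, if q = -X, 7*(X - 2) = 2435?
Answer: 37897/42 ≈ 902.31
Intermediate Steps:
X = 2449/7 (X = 2 + (⅐)*2435 = 2 + 2435/7 = 2449/7 ≈ 349.86)
q = -2449/7 (q = -1*2449/7 = -2449/7 ≈ -349.86)
f = 7513/6 (f = -(87*(-87) + 56)/6 = -(-7569 + 56)/6 = -⅙*(-7513) = 7513/6 ≈ 1252.2)
q + f = -2449/7 + 7513/6 = 37897/42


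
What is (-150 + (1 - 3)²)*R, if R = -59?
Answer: 8614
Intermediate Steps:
(-150 + (1 - 3)²)*R = (-150 + (1 - 3)²)*(-59) = (-150 + (-2)²)*(-59) = (-150 + 4)*(-59) = -146*(-59) = 8614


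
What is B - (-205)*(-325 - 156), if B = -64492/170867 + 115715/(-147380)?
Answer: -21592501780471/218977204 ≈ -98606.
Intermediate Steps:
B = -254580051/218977204 (B = -64492*1/170867 + 115715*(-1/147380) = -2804/7429 - 23143/29476 = -254580051/218977204 ≈ -1.1626)
B - (-205)*(-325 - 156) = -254580051/218977204 - (-205)*(-325 - 156) = -254580051/218977204 - (-205)*(-481) = -254580051/218977204 - 1*98605 = -254580051/218977204 - 98605 = -21592501780471/218977204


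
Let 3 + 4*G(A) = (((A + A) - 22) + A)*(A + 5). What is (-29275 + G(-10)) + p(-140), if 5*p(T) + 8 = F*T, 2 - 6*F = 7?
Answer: -1751341/60 ≈ -29189.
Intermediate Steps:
F = -⅚ (F = ⅓ - ⅙*7 = ⅓ - 7/6 = -⅚ ≈ -0.83333)
p(T) = -8/5 - T/6 (p(T) = -8/5 + (-5*T/6)/5 = -8/5 - T/6)
G(A) = -¾ + (-22 + 3*A)*(5 + A)/4 (G(A) = -¾ + ((((A + A) - 22) + A)*(A + 5))/4 = -¾ + (((2*A - 22) + A)*(5 + A))/4 = -¾ + (((-22 + 2*A) + A)*(5 + A))/4 = -¾ + ((-22 + 3*A)*(5 + A))/4 = -¾ + (-22 + 3*A)*(5 + A)/4)
(-29275 + G(-10)) + p(-140) = (-29275 + (-113/4 - 7/4*(-10) + (¾)*(-10)²)) + (-8/5 - ⅙*(-140)) = (-29275 + (-113/4 + 35/2 + (¾)*100)) + (-8/5 + 70/3) = (-29275 + (-113/4 + 35/2 + 75)) + 326/15 = (-29275 + 257/4) + 326/15 = -116843/4 + 326/15 = -1751341/60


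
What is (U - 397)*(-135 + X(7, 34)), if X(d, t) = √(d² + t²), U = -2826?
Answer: 435105 - 3223*√1205 ≈ 3.2322e+5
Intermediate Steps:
(U - 397)*(-135 + X(7, 34)) = (-2826 - 397)*(-135 + √(7² + 34²)) = -3223*(-135 + √(49 + 1156)) = -3223*(-135 + √1205) = 435105 - 3223*√1205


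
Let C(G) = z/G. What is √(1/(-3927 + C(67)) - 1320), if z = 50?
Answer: I*√91344067099873/263059 ≈ 36.332*I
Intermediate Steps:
C(G) = 50/G
√(1/(-3927 + C(67)) - 1320) = √(1/(-3927 + 50/67) - 1320) = √(1/(-263059/67) - 1320) = √(-67/263059 - 1320) = √(-347237947/263059) = I*√91344067099873/263059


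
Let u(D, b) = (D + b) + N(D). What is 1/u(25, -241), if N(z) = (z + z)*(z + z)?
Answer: 1/2284 ≈ 0.00043783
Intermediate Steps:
N(z) = 4*z**2 (N(z) = (2*z)*(2*z) = 4*z**2)
u(D, b) = D + b + 4*D**2 (u(D, b) = (D + b) + 4*D**2 = D + b + 4*D**2)
1/u(25, -241) = 1/(25 - 241 + 4*25**2) = 1/(25 - 241 + 4*625) = 1/(25 - 241 + 2500) = 1/2284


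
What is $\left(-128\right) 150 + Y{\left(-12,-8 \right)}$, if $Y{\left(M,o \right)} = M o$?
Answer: $-19104$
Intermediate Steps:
$\left(-128\right) 150 + Y{\left(-12,-8 \right)} = \left(-128\right) 150 - -96 = -19200 + 96 = -19104$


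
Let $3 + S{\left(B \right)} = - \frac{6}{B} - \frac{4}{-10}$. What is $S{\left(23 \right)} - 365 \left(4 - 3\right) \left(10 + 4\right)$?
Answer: $- \frac{587979}{115} \approx -5112.9$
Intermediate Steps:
$S{\left(B \right)} = - \frac{13}{5} - \frac{6}{B}$ ($S{\left(B \right)} = -3 - \left(- \frac{2}{5} + \frac{6}{B}\right) = -3 + \left(- \frac{6}{B} + \frac{2}{5}\right) = -3 + \left(\frac{2}{5} - \frac{6}{B}\right) = - \frac{13}{5} - \frac{6}{B}$)
$S{\left(23 \right)} - 365 \left(4 - 3\right) \left(10 + 4\right) = \left(- \frac{13}{5} - \frac{6}{23}\right) - 365 \left(4 - 3\right) \left(10 + 4\right) = \left(- \frac{13}{5} - \frac{6}{23}\right) - 365 \left(4 - 3\right) 14 = \left(- \frac{13}{5} - \frac{6}{23}\right) - 365 \cdot 1 \cdot 14 = - \frac{329}{115} - 5110 = - \frac{587979}{115}$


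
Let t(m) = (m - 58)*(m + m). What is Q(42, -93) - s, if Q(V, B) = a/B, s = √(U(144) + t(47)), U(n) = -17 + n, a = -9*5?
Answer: 15/31 - I*√907 ≈ 0.48387 - 30.116*I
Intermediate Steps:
a = -45
t(m) = 2*m*(-58 + m) (t(m) = (-58 + m)*(2*m) = 2*m*(-58 + m))
s = I*√907 (s = √((-17 + 144) + 2*47*(-58 + 47)) = √(127 + 2*47*(-11)) = √(127 - 1034) = √(-907) = I*√907 ≈ 30.116*I)
Q(V, B) = -45/B
Q(42, -93) - s = -45/(-93) - I*√907 = -45*(-1/93) - I*√907 = 15/31 - I*√907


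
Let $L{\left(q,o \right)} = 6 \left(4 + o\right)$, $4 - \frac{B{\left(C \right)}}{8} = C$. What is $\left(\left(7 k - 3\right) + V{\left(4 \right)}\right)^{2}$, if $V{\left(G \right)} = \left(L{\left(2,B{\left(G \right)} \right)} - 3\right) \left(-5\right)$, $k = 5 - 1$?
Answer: $6400$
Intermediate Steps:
$k = 4$ ($k = 5 - 1 = 4$)
$B{\left(C \right)} = 32 - 8 C$
$L{\left(q,o \right)} = 24 + 6 o$
$V{\left(G \right)} = -1065 + 240 G$ ($V{\left(G \right)} = \left(\left(24 + 6 \left(32 - 8 G\right)\right) - 3\right) \left(-5\right) = \left(\left(24 - \left(-192 + 48 G\right)\right) - 3\right) \left(-5\right) = \left(\left(216 - 48 G\right) - 3\right) \left(-5\right) = \left(213 - 48 G\right) \left(-5\right) = -1065 + 240 G$)
$\left(\left(7 k - 3\right) + V{\left(4 \right)}\right)^{2} = \left(\left(7 \cdot 4 - 3\right) + \left(-1065 + 240 \cdot 4\right)\right)^{2} = \left(\left(28 - 3\right) + \left(-1065 + 960\right)\right)^{2} = \left(25 - 105\right)^{2} = \left(-80\right)^{2} = 6400$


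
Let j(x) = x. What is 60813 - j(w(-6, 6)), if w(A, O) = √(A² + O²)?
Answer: 60813 - 6*√2 ≈ 60805.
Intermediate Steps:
60813 - j(w(-6, 6)) = 60813 - √((-6)² + 6²) = 60813 - √(36 + 36) = 60813 - √72 = 60813 - 6*√2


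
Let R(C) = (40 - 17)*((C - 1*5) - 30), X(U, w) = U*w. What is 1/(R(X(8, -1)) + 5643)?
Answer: 1/4654 ≈ 0.00021487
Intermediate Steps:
R(C) = -805 + 23*C (R(C) = 23*((C - 5) - 30) = 23*((-5 + C) - 30) = 23*(-35 + C) = -805 + 23*C)
1/(R(X(8, -1)) + 5643) = 1/((-805 + 23*(8*(-1))) + 5643) = 1/((-805 + 23*(-8)) + 5643) = 1/((-805 - 184) + 5643) = 1/(-989 + 5643) = 1/4654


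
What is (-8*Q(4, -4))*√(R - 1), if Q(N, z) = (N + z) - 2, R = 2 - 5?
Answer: 32*I ≈ 32.0*I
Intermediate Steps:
R = -3
Q(N, z) = -2 + N + z
(-8*Q(4, -4))*√(R - 1) = (-8*(-2 + 4 - 4))*√(-3 - 1) = (-8*(-2))*√(-4) = 16*(2*I) = 32*I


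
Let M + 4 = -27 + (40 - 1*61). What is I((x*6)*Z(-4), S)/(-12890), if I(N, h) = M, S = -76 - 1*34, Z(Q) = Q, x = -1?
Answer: 26/6445 ≈ 0.0040341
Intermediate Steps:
S = -110 (S = -76 - 34 = -110)
M = -52 (M = -4 + (-27 + (40 - 1*61)) = -4 + (-27 + (40 - 61)) = -4 + (-27 - 21) = -4 - 48 = -52)
I(N, h) = -52
I((x*6)*Z(-4), S)/(-12890) = -52/(-12890) = -52*(-1/12890) = 26/6445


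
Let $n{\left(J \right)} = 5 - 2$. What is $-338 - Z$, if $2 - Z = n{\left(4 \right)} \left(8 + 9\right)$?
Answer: $-289$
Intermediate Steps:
$n{\left(J \right)} = 3$
$Z = -49$ ($Z = 2 - 3 \left(8 + 9\right) = 2 - 3 \cdot 17 = 2 - 51 = -49$)
$-338 - Z = -338 - -49 = -338 + 49 = -289$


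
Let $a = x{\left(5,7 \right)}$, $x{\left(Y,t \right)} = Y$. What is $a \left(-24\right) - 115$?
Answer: $-235$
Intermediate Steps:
$a = 5$
$a \left(-24\right) - 115 = 5 \left(-24\right) - 115 = -120 - 115 = -235$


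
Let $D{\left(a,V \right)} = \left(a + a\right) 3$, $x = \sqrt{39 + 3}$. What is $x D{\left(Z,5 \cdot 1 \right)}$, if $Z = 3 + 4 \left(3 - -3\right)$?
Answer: $162 \sqrt{42} \approx 1049.9$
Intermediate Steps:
$x = \sqrt{42} \approx 6.4807$
$Z = 27$ ($Z = 3 + 4 \left(3 + 3\right) = 3 + 4 \cdot 6 = 3 + 24 = 27$)
$D{\left(a,V \right)} = 6 a$ ($D{\left(a,V \right)} = 2 a 3 = 6 a$)
$x D{\left(Z,5 \cdot 1 \right)} = \sqrt{42} \cdot 6 \cdot 27 = \sqrt{42} \cdot 162 = 162 \sqrt{42}$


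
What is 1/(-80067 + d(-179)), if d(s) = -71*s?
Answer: -1/67358 ≈ -1.4846e-5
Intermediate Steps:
1/(-80067 + d(-179)) = 1/(-80067 - 71*(-179)) = 1/(-80067 + 12709) = 1/(-67358) = -1/67358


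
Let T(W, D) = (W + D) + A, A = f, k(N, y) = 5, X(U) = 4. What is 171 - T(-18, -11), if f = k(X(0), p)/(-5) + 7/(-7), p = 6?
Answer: 202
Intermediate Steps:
f = -2 (f = 5/(-5) + 7/(-7) = 5*(-⅕) + 7*(-⅐) = -1 - 1 = -2)
A = -2
T(W, D) = -2 + D + W (T(W, D) = (W + D) - 2 = (D + W) - 2 = -2 + D + W)
171 - T(-18, -11) = 171 - (-2 - 11 - 18) = 171 - 1*(-31) = 171 + 31 = 202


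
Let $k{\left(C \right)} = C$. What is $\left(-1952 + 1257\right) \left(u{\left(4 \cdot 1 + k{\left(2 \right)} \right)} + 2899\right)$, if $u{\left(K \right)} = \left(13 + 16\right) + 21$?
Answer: $-2049555$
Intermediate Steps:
$u{\left(K \right)} = 50$ ($u{\left(K \right)} = 29 + 21 = 50$)
$\left(-1952 + 1257\right) \left(u{\left(4 \cdot 1 + k{\left(2 \right)} \right)} + 2899\right) = \left(-1952 + 1257\right) \left(50 + 2899\right) = \left(-695\right) 2949 = -2049555$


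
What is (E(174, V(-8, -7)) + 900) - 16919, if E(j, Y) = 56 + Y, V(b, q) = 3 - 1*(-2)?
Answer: -15958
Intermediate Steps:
V(b, q) = 5 (V(b, q) = 3 + 2 = 5)
(E(174, V(-8, -7)) + 900) - 16919 = ((56 + 5) + 900) - 16919 = (61 + 900) - 16919 = 961 - 16919 = -15958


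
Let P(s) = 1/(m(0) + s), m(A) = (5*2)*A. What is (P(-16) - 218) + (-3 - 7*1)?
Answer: -3649/16 ≈ -228.06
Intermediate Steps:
m(A) = 10*A
P(s) = 1/s (P(s) = 1/(10*0 + s) = 1/(0 + s) = 1/s)
(P(-16) - 218) + (-3 - 7*1) = (1/(-16) - 218) + (-3 - 7*1) = (-1/16 - 218) + (-3 - 7) = -3489/16 - 10 = -3649/16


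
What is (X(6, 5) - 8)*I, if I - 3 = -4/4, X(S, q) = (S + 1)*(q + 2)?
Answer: 82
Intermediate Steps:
X(S, q) = (1 + S)*(2 + q)
I = 2 (I = 3 - 4/4 = 3 - 4*¼ = 3 - 1 = 2)
(X(6, 5) - 8)*I = ((2 + 5 + 2*6 + 6*5) - 8)*2 = ((2 + 5 + 12 + 30) - 8)*2 = (49 - 8)*2 = 41*2 = 82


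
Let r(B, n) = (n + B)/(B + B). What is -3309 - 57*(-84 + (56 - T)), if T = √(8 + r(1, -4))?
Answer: -1713 + 57*√26/2 ≈ -1567.7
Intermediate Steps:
r(B, n) = (B + n)/(2*B) (r(B, n) = (B + n)/((2*B)) = (B + n)*(1/(2*B)) = (B + n)/(2*B))
T = √26/2 (T = √(8 + (½)*(1 - 4)/1) = √(8 + (½)*1*(-3)) = √(8 - 3/2) = √(13/2) = √26/2 ≈ 2.5495)
-3309 - 57*(-84 + (56 - T)) = -3309 - 57*(-84 + (56 - √26/2)) = -3309 - 57*(-28 - √26/2) = -3309 - (-1596 - 57*√26/2) = -3309 + (1596 + 57*√26/2) = -1713 + 57*√26/2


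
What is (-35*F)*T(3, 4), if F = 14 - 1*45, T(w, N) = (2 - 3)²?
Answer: 1085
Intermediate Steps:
T(w, N) = 1 (T(w, N) = (-1)² = 1)
F = -31 (F = 14 - 45 = -31)
(-35*F)*T(3, 4) = -35*(-31)*1 = 1085*1 = 1085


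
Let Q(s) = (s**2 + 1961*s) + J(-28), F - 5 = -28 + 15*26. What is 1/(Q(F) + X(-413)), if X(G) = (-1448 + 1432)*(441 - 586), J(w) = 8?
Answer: 1/856704 ≈ 1.1673e-6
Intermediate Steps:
X(G) = 2320 (X(G) = -16*(-145) = 2320)
F = 367 (F = 5 + (-28 + 15*26) = 5 + (-28 + 390) = 5 + 362 = 367)
Q(s) = 8 + s**2 + 1961*s (Q(s) = (s**2 + 1961*s) + 8 = 8 + s**2 + 1961*s)
1/(Q(F) + X(-413)) = 1/((8 + 367**2 + 1961*367) + 2320) = 1/((8 + 134689 + 719687) + 2320) = 1/(854384 + 2320) = 1/856704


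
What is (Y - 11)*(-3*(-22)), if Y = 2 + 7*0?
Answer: -594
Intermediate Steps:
Y = 2 (Y = 2 + 0 = 2)
(Y - 11)*(-3*(-22)) = (2 - 11)*(-3*(-22)) = -9*66 = -594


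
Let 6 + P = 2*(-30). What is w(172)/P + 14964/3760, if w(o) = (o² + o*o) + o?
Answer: -9255449/10340 ≈ -895.11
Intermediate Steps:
P = -66 (P = -6 + 2*(-30) = -6 - 60 = -66)
w(o) = o + 2*o² (w(o) = (o² + o²) + o = 2*o² + o = o + 2*o²)
w(172)/P + 14964/3760 = (172*(1 + 2*172))/(-66) + 14964/3760 = (172*(1 + 344))*(-1/66) + 14964*(1/3760) = (172*345)*(-1/66) + 3741/940 = 59340*(-1/66) + 3741/940 = -9890/11 + 3741/940 = -9255449/10340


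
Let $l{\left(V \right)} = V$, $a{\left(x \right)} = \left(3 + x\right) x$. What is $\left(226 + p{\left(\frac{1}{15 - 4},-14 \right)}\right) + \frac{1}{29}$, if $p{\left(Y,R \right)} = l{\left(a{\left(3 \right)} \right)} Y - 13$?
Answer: $\frac{68480}{319} \approx 214.67$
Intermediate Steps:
$a{\left(x \right)} = x \left(3 + x\right)$
$p{\left(Y,R \right)} = -13 + 18 Y$ ($p{\left(Y,R \right)} = 3 \left(3 + 3\right) Y - 13 = 3 \cdot 6 Y - 13 = 18 Y - 13 = -13 + 18 Y$)
$\left(226 + p{\left(\frac{1}{15 - 4},-14 \right)}\right) + \frac{1}{29} = \left(226 - \left(13 - \frac{18}{15 - 4}\right)\right) + \frac{1}{29} = \left(226 - \left(13 - \frac{18}{11}\right)\right) + \frac{1}{29} = \left(226 + \left(-13 + 18 \cdot \frac{1}{11}\right)\right) + \frac{1}{29} = \left(226 + \left(-13 + \frac{18}{11}\right)\right) + \frac{1}{29} = \left(226 - \frac{125}{11}\right) + \frac{1}{29} = \frac{2361}{11} + \frac{1}{29} = \frac{68480}{319}$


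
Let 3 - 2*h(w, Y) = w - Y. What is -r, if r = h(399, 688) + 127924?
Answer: -128070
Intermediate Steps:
h(w, Y) = 3/2 + Y/2 - w/2 (h(w, Y) = 3/2 - (w - Y)/2 = 3/2 + (Y/2 - w/2) = 3/2 + Y/2 - w/2)
r = 128070 (r = (3/2 + (½)*688 - ½*399) + 127924 = (3/2 + 344 - 399/2) + 127924 = 146 + 127924 = 128070)
-r = -1*128070 = -128070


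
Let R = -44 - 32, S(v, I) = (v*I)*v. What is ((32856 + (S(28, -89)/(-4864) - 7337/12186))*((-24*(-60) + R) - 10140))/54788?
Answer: -66789424583557/12685284792 ≈ -5265.1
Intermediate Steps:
S(v, I) = I*v² (S(v, I) = (I*v)*v = I*v²)
R = -76
((32856 + (S(28, -89)/(-4864) - 7337/12186))*((-24*(-60) + R) - 10140))/54788 = ((32856 + (-89*28²/(-4864) - 7337/12186))*((-24*(-60) - 76) - 10140))/54788 = ((32856 + (-89*784*(-1/4864) - 7337*1/12186))*((1440 - 76) - 10140))*(1/54788) = ((32856 + (-69776*(-1/4864) - 7337/12186))*(1364 - 10140))*(1/54788) = ((32856 + (4361/304 - 7337/12186))*(-8776))*(1/54788) = ((32856 + 25456349/1852272)*(-8776))*(1/54788) = ((60883705181/1852272)*(-8776))*(1/54788) = -66789424583557/231534*1/54788 = -66789424583557/12685284792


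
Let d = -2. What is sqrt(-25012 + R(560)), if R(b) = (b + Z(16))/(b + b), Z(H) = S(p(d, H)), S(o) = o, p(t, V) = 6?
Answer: I*sqrt(490225295)/140 ≈ 158.15*I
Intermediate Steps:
Z(H) = 6
R(b) = (6 + b)/(2*b) (R(b) = (b + 6)/(b + b) = (6 + b)/((2*b)) = (6 + b)*(1/(2*b)) = (6 + b)/(2*b))
sqrt(-25012 + R(560)) = sqrt(-25012 + (1/2)*(6 + 560)/560) = sqrt(-25012 + (1/2)*(1/560)*566) = sqrt(-25012 + 283/560) = sqrt(-14006437/560) = I*sqrt(490225295)/140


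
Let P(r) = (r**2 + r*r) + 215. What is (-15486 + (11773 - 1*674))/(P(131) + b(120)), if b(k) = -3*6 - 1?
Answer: -4387/34518 ≈ -0.12709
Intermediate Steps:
b(k) = -19 (b(k) = -18 - 1 = -19)
P(r) = 215 + 2*r**2 (P(r) = (r**2 + r**2) + 215 = 2*r**2 + 215 = 215 + 2*r**2)
(-15486 + (11773 - 1*674))/(P(131) + b(120)) = (-15486 + (11773 - 1*674))/((215 + 2*131**2) - 19) = (-15486 + (11773 - 674))/((215 + 2*17161) - 19) = (-15486 + 11099)/((215 + 34322) - 19) = -4387/(34537 - 19) = -4387/34518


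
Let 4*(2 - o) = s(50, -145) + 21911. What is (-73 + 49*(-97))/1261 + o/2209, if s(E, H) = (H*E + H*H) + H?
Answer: -87449649/11142196 ≈ -7.8485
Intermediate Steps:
s(E, H) = H + H² + E*H (s(E, H) = (E*H + H²) + H = (H² + E*H) + H = H + H² + E*H)
o = -35533/4 (o = 2 - (-145*(1 + 50 - 145) + 21911)/4 = 2 - (-145*(-94) + 21911)/4 = 2 - (13630 + 21911)/4 = 2 - ¼*35541 = 2 - 35541/4 = -35533/4 ≈ -8883.3)
(-73 + 49*(-97))/1261 + o/2209 = (-73 + 49*(-97))/1261 - 35533/4/2209 = (-73 - 4753)*(1/1261) - 35533/4*1/2209 = -4826*1/1261 - 35533/8836 = -4826/1261 - 35533/8836 = -87449649/11142196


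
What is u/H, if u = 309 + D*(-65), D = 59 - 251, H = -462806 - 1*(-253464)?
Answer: -1827/29906 ≈ -0.061091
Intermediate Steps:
H = -209342 (H = -462806 + 253464 = -209342)
D = -192
u = 12789 (u = 309 - 192*(-65) = 309 + 12480 = 12789)
u/H = 12789/(-209342) = 12789*(-1/209342) = -1827/29906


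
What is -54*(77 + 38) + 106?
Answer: -6104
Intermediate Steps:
-54*(77 + 38) + 106 = -54*115 + 106 = -6210 + 106 = -6104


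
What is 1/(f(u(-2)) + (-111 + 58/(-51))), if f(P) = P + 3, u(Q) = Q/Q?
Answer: -51/5515 ≈ -0.0092475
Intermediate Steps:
u(Q) = 1
f(P) = 3 + P
1/(f(u(-2)) + (-111 + 58/(-51))) = 1/((3 + 1) + (-111 + 58/(-51))) = 1/(4 + (-111 + 58*(-1/51))) = 1/(4 + (-111 - 58/51)) = 1/(4 - 5719/51) = 1/(-5515/51) = -51/5515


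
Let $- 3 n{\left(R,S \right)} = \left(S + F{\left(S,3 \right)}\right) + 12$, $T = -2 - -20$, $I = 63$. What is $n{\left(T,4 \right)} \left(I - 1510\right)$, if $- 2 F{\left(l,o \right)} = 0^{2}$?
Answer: $\frac{23152}{3} \approx 7717.3$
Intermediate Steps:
$F{\left(l,o \right)} = 0$ ($F{\left(l,o \right)} = - \frac{0^{2}}{2} = \left(- \frac{1}{2}\right) 0 = 0$)
$T = 18$ ($T = -2 + 20 = 18$)
$n{\left(R,S \right)} = -4 - \frac{S}{3}$ ($n{\left(R,S \right)} = - \frac{\left(S + 0\right) + 12}{3} = - \frac{S + 12}{3} = - \frac{12 + S}{3} = -4 - \frac{S}{3}$)
$n{\left(T,4 \right)} \left(I - 1510\right) = \left(-4 - \frac{4}{3}\right) \left(63 - 1510\right) = \left(-4 - \frac{4}{3}\right) \left(-1447\right) = \left(- \frac{16}{3}\right) \left(-1447\right) = \frac{23152}{3}$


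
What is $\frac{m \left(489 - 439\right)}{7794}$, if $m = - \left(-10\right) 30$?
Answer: $\frac{2500}{1299} \approx 1.9246$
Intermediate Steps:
$m = 300$ ($m = \left(-1\right) \left(-300\right) = 300$)
$\frac{m \left(489 - 439\right)}{7794} = \frac{300 \left(489 - 439\right)}{7794} = 300 \cdot 50 \cdot \frac{1}{7794} = 15000 \cdot \frac{1}{7794} = \frac{2500}{1299}$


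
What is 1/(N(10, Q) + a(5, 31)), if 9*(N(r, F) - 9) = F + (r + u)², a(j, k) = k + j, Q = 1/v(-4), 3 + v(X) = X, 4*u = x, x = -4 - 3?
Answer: 1008/52967 ≈ 0.019031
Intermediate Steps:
x = -7
u = -7/4 (u = (¼)*(-7) = -7/4 ≈ -1.7500)
v(X) = -3 + X
Q = -⅐ (Q = 1/(-3 - 4) = 1/(-7) = -⅐ ≈ -0.14286)
a(j, k) = j + k
N(r, F) = 9 + F/9 + (-7/4 + r)²/9 (N(r, F) = 9 + (F + (r - 7/4)²)/9 = 9 + (F + (-7/4 + r)²)/9 = 9 + (F/9 + (-7/4 + r)²/9) = 9 + F/9 + (-7/4 + r)²/9)
1/(N(10, Q) + a(5, 31)) = 1/((9 + (⅑)*(-⅐) + (-7 + 4*10)²/144) + (5 + 31)) = 1/((9 - 1/63 + (-7 + 40)²/144) + 36) = 1/((9 - 1/63 + (1/144)*33²) + 36) = 1/((9 - 1/63 + (1/144)*1089) + 36) = 1/((9 - 1/63 + 121/16) + 36) = 1/(16679/1008 + 36) = 1/(52967/1008) = 1008/52967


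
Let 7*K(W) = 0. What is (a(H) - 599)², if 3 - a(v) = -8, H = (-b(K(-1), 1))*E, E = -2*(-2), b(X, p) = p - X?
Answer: 345744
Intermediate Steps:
K(W) = 0 (K(W) = (⅐)*0 = 0)
E = 4
H = -4 (H = -(1 - 1*0)*4 = -(1 + 0)*4 = -1*1*4 = -1*4 = -4)
a(v) = 11 (a(v) = 3 - 1*(-8) = 3 + 8 = 11)
(a(H) - 599)² = (11 - 599)² = (-588)² = 345744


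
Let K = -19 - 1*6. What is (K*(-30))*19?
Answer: 14250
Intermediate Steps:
K = -25 (K = -19 - 6 = -25)
(K*(-30))*19 = -25*(-30)*19 = 750*19 = 14250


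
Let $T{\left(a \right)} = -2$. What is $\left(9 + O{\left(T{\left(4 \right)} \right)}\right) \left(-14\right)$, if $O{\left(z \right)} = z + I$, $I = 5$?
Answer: $-168$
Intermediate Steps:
$O{\left(z \right)} = 5 + z$ ($O{\left(z \right)} = z + 5 = 5 + z$)
$\left(9 + O{\left(T{\left(4 \right)} \right)}\right) \left(-14\right) = \left(9 + \left(5 - 2\right)\right) \left(-14\right) = \left(9 + 3\right) \left(-14\right) = 12 \left(-14\right) = -168$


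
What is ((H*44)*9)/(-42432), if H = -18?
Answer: 297/1768 ≈ 0.16799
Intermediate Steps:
((H*44)*9)/(-42432) = (-18*44*9)/(-42432) = -792*9*(-1/42432) = -7128*(-1/42432) = 297/1768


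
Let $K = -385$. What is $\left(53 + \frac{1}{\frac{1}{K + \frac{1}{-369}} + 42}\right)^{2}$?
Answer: $\frac{100084551228030625}{35597964758409} \approx 2811.5$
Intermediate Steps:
$\left(53 + \frac{1}{\frac{1}{K + \frac{1}{-369}} + 42}\right)^{2} = \left(53 + \frac{1}{\frac{1}{-385 + \frac{1}{-369}} + 42}\right)^{2} = \left(53 + \frac{1}{\frac{1}{-385 - \frac{1}{369}} + 42}\right)^{2} = \left(53 + \frac{1}{\frac{1}{- \frac{142066}{369}} + 42}\right)^{2} = \left(53 + \frac{1}{- \frac{369}{142066} + 42}\right)^{2} = \left(53 + \frac{1}{\frac{5966403}{142066}}\right)^{2} = \left(53 + \frac{142066}{5966403}\right)^{2} = \left(\frac{316361425}{5966403}\right)^{2} = \frac{100084551228030625}{35597964758409}$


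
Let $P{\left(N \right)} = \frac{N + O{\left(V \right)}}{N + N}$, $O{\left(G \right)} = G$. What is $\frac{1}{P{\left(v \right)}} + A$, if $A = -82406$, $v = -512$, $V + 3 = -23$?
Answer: $- \frac{22166702}{269} \approx -82404.0$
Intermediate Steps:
$V = -26$ ($V = -3 - 23 = -26$)
$P{\left(N \right)} = \frac{-26 + N}{2 N}$ ($P{\left(N \right)} = \frac{N - 26}{N + N} = \frac{-26 + N}{2 N}$)
$\frac{1}{P{\left(v \right)}} + A = \frac{1}{\frac{1}{2} \frac{1}{-512} \left(-26 - 512\right)} - 82406 = \frac{1}{\frac{1}{2} \left(- \frac{1}{512}\right) \left(-538\right)} - 82406 = \frac{1}{\frac{269}{512}} - 82406 = \frac{512}{269} - 82406 = - \frac{22166702}{269}$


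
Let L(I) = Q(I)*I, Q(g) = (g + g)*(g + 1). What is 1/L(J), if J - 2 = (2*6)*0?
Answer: 1/24 ≈ 0.041667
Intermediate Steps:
Q(g) = 2*g*(1 + g) (Q(g) = (2*g)*(1 + g) = 2*g*(1 + g))
J = 2 (J = 2 + (2*6)*0 = 2 + 12*0 = 2 + 0 = 2)
L(I) = 2*I²*(1 + I) (L(I) = (2*I*(1 + I))*I = 2*I²*(1 + I))
1/L(J) = 1/(2*2²*(1 + 2)) = 1/(2*4*3) = 1/24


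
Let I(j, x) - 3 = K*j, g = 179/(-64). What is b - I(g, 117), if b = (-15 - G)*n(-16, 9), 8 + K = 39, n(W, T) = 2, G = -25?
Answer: 6637/64 ≈ 103.70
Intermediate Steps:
K = 31 (K = -8 + 39 = 31)
g = -179/64 (g = 179*(-1/64) = -179/64 ≈ -2.7969)
I(j, x) = 3 + 31*j
b = 20 (b = (-15 - 1*(-25))*2 = (-15 + 25)*2 = 10*2 = 20)
b - I(g, 117) = 20 - (3 + 31*(-179/64)) = 20 - (3 - 5549/64) = 20 - 1*(-5357/64) = 20 + 5357/64 = 6637/64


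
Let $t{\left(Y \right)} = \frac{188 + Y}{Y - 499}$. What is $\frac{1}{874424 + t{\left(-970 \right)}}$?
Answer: $\frac{1469}{1284529638} \approx 1.1436 \cdot 10^{-6}$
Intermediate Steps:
$t{\left(Y \right)} = \frac{188 + Y}{-499 + Y}$
$\frac{1}{874424 + t{\left(-970 \right)}} = \frac{1}{874424 + \frac{188 - 970}{-499 - 970}} = \frac{1}{874424 + \frac{1}{-1469} \left(-782\right)} = \frac{1}{874424 - - \frac{782}{1469}} = \frac{1}{874424 + \frac{782}{1469}} = \frac{1}{\frac{1284529638}{1469}} = \frac{1469}{1284529638}$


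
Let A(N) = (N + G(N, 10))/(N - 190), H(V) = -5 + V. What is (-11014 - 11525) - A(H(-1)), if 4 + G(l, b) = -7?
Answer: -4417661/196 ≈ -22539.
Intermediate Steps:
G(l, b) = -11 (G(l, b) = -4 - 7 = -11)
A(N) = (-11 + N)/(-190 + N) (A(N) = (N - 11)/(N - 190) = (-11 + N)/(-190 + N))
(-11014 - 11525) - A(H(-1)) = (-11014 - 11525) - (-11 + (-5 - 1))/(-190 + (-5 - 1)) = -22539 - (-11 - 6)/(-190 - 6) = -22539 - (-17)/(-196) = -22539 - (-1)*(-17)/196 = -22539 - 1*17/196 = -22539 - 17/196 = -4417661/196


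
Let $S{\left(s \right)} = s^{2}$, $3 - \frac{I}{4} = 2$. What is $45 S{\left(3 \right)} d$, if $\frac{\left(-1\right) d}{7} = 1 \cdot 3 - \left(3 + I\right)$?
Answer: $11340$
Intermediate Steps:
$I = 4$ ($I = 12 - 8 = 4$)
$d = 28$ ($d = - 7 \left(1 \cdot 3 - 7\right) = - 7 \left(3 - 7\right) = \left(-7\right) \left(-4\right) = 28$)
$45 S{\left(3 \right)} d = 45 \cdot 3^{2} \cdot 28 = 45 \cdot 9 \cdot 28 = 405 \cdot 28 = 11340$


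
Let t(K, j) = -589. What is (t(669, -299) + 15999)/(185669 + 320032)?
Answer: 670/21987 ≈ 0.030473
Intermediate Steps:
(t(669, -299) + 15999)/(185669 + 320032) = (-589 + 15999)/(185669 + 320032) = 15410/505701 = 15410*(1/505701) = 670/21987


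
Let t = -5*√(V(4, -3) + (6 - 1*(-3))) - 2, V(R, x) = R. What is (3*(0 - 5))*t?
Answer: 30 + 75*√13 ≈ 300.42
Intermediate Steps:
t = -2 - 5*√13 (t = -5*√(4 + (6 - 1*(-3))) - 2 = -5*√(4 + (6 + 3)) - 2 = -5*√(4 + 9) - 2 = -5*√13 - 2 = -2 - 5*√13 ≈ -20.028)
(3*(0 - 5))*t = (3*(0 - 5))*(-2 - 5*√13) = (3*(-5))*(-2 - 5*√13) = -15*(-2 - 5*√13) = 30 + 75*√13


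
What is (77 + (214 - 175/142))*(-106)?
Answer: -2180791/71 ≈ -30715.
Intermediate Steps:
(77 + (214 - 175/142))*(-106) = (77 + 30213/142)*(-106) = (41147/142)*(-106) = -2180791/71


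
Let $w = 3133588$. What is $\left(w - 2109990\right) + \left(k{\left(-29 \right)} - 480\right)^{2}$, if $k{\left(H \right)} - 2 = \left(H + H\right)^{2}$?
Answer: $9352594$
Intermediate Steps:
$k{\left(H \right)} = 2 + 4 H^{2}$ ($k{\left(H \right)} = 2 + \left(H + H\right)^{2} = 2 + \left(2 H\right)^{2} = 2 + 4 H^{2}$)
$\left(w - 2109990\right) + \left(k{\left(-29 \right)} - 480\right)^{2} = \left(3133588 - 2109990\right) + \left(\left(2 + 4 \left(-29\right)^{2}\right) - 480\right)^{2} = 1023598 + \left(\left(2 + 4 \cdot 841\right) - 480\right)^{2} = 1023598 + \left(\left(2 + 3364\right) - 480\right)^{2} = 1023598 + \left(3366 - 480\right)^{2} = 1023598 + 2886^{2} = 1023598 + 8328996 = 9352594$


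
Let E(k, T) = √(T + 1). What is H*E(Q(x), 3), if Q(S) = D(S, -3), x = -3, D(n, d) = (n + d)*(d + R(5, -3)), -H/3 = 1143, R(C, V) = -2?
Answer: -6858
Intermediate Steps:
H = -3429 (H = -3*1143 = -3429)
D(n, d) = (-2 + d)*(d + n) (D(n, d) = (n + d)*(d - 2) = (d + n)*(-2 + d) = (-2 + d)*(d + n))
Q(S) = 15 - 5*S (Q(S) = (-3)² - 2*(-3) - 2*S - 3*S = 9 + 6 - 2*S - 3*S = 15 - 5*S)
E(k, T) = √(1 + T)
H*E(Q(x), 3) = -3429*√(1 + 3) = -3429*√4 = -3429*2 = -6858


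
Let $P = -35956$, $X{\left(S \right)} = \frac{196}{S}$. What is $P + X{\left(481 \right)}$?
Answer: $- \frac{17294640}{481} \approx -35956.0$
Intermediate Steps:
$P + X{\left(481 \right)} = -35956 + \frac{196}{481} = - \frac{17294640}{481}$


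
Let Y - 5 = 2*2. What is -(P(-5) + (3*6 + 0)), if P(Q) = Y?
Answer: -27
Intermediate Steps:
Y = 9 (Y = 5 + 2*2 = 5 + 4 = 9)
P(Q) = 9
-(P(-5) + (3*6 + 0)) = -(9 + (3*6 + 0)) = -(9 + (18 + 0)) = -(9 + 18) = -1*27 = -27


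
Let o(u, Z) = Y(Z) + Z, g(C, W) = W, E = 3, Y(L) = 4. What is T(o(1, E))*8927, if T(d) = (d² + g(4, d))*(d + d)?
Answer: 6998768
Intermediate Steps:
o(u, Z) = 4 + Z
T(d) = 2*d*(d + d²) (T(d) = (d² + d)*(d + d) = (d + d²)*(2*d) = 2*d*(d + d²))
T(o(1, E))*8927 = (2*(4 + 3)²*(1 + (4 + 3)))*8927 = (2*7²*(1 + 7))*8927 = (2*49*8)*8927 = 784*8927 = 6998768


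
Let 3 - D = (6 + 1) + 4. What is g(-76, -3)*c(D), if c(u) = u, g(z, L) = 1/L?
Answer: 8/3 ≈ 2.6667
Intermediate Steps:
D = -8 (D = 3 - ((6 + 1) + 4) = 3 - (7 + 4) = 3 - 1*11 = 3 - 11 = -8)
g(-76, -3)*c(D) = -8/(-3) = -1/3*(-8) = 8/3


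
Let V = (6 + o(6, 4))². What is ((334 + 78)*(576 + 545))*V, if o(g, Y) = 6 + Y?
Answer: 118234112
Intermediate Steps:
V = 256 (V = (6 + (6 + 4))² = (6 + 10)² = 16² = 256)
((334 + 78)*(576 + 545))*V = ((334 + 78)*(576 + 545))*256 = (412*1121)*256 = 461852*256 = 118234112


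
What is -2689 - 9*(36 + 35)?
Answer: -3328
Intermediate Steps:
-2689 - 9*(36 + 35) = -2689 - 9*71 = -2689 - 639 = -3328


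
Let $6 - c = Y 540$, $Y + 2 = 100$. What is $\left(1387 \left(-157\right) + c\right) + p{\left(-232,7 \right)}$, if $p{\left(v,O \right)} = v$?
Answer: $-270905$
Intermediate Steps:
$Y = 98$ ($Y = -2 + 100 = 98$)
$c = -52914$ ($c = 6 - 98 \cdot 540 = 6 - 52920 = -52914$)
$\left(1387 \left(-157\right) + c\right) + p{\left(-232,7 \right)} = \left(1387 \left(-157\right) - 52914\right) - 232 = \left(-217759 - 52914\right) - 232 = -270673 - 232 = -270905$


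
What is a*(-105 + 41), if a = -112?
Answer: 7168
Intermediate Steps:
a*(-105 + 41) = -112*(-105 + 41) = -112*(-64) = 7168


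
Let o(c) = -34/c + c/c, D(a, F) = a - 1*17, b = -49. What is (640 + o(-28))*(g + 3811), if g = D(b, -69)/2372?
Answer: 40637638683/16604 ≈ 2.4475e+6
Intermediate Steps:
D(a, F) = -17 + a (D(a, F) = a - 17 = -17 + a)
o(c) = 1 - 34/c (o(c) = -34/c + 1 = 1 - 34/c)
g = -33/1186 (g = (-17 - 49)/2372 = -66*1/2372 = -33/1186 ≈ -0.027825)
(640 + o(-28))*(g + 3811) = (640 + (-34 - 28)/(-28))*(-33/1186 + 3811) = (640 - 1/28*(-62))*(4519813/1186) = (640 + 31/14)*(4519813/1186) = (8991/14)*(4519813/1186) = 40637638683/16604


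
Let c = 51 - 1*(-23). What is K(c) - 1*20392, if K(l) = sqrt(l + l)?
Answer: -20392 + 2*sqrt(37) ≈ -20380.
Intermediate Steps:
c = 74 (c = 51 + 23 = 74)
K(l) = sqrt(2)*sqrt(l) (K(l) = sqrt(2*l) = sqrt(2)*sqrt(l))
K(c) - 1*20392 = sqrt(2)*sqrt(74) - 1*20392 = 2*sqrt(37) - 20392 = -20392 + 2*sqrt(37)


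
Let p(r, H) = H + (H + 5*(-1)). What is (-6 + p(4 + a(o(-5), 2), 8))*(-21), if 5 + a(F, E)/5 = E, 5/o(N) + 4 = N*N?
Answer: -105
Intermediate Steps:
o(N) = 5/(-4 + N**2) (o(N) = 5/(-4 + N*N) = 5/(-4 + N**2))
a(F, E) = -25 + 5*E
p(r, H) = -5 + 2*H (p(r, H) = H + (H - 5) = H + (-5 + H) = -5 + 2*H)
(-6 + p(4 + a(o(-5), 2), 8))*(-21) = (-6 + (-5 + 2*8))*(-21) = (-6 + (-5 + 16))*(-21) = (-6 + 11)*(-21) = 5*(-21) = -105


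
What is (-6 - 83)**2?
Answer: 7921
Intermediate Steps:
(-6 - 83)**2 = (-89)**2 = 7921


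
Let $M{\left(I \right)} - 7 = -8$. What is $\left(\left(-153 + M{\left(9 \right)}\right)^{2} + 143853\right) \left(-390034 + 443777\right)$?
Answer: $9005660767$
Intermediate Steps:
$M{\left(I \right)} = -1$ ($M{\left(I \right)} = 7 - 8 = -1$)
$\left(\left(-153 + M{\left(9 \right)}\right)^{2} + 143853\right) \left(-390034 + 443777\right) = \left(\left(-153 - 1\right)^{2} + 143853\right) \left(-390034 + 443777\right) = \left(\left(-154\right)^{2} + 143853\right) 53743 = \left(23716 + 143853\right) 53743 = 167569 \cdot 53743 = 9005660767$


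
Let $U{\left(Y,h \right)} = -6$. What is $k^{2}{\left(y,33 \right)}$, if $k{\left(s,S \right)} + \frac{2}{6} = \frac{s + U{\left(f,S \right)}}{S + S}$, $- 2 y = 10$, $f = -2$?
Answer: $\frac{1}{4} \approx 0.25$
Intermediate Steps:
$y = -5$ ($y = \left(- \frac{1}{2}\right) 10 = -5$)
$k{\left(s,S \right)} = - \frac{1}{3} + \frac{-6 + s}{2 S}$ ($k{\left(s,S \right)} = - \frac{1}{3} + \frac{s - 6}{S + S} = - \frac{1}{3} + \frac{-6 + s}{2 S}$)
$k^{2}{\left(y,33 \right)} = \left(\frac{-3 + \frac{1}{2} \left(-5\right) - 11}{33}\right)^{2} = \left(\frac{-3 - \frac{5}{2} - 11}{33}\right)^{2} = \left(\frac{1}{33} \left(- \frac{33}{2}\right)\right)^{2} = \left(- \frac{1}{2}\right)^{2} = \frac{1}{4}$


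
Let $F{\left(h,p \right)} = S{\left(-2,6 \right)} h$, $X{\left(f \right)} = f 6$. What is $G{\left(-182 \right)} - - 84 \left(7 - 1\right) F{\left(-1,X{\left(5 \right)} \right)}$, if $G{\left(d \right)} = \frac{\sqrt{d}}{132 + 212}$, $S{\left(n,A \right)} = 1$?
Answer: $-504 + \frac{i \sqrt{182}}{344} \approx -504.0 + 0.039217 i$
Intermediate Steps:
$X{\left(f \right)} = 6 f$
$F{\left(h,p \right)} = h$ ($F{\left(h,p \right)} = 1 h = h$)
$G{\left(d \right)} = \frac{\sqrt{d}}{344}$
$G{\left(-182 \right)} - - 84 \left(7 - 1\right) F{\left(-1,X{\left(5 \right)} \right)} = \frac{\sqrt{-182}}{344} - - 84 \left(7 - 1\right) \left(-1\right) = \frac{i \sqrt{182}}{344} - - 84 \cdot 6 \left(-1\right) = \frac{i \sqrt{182}}{344} - \left(-84\right) \left(-6\right) = \frac{i \sqrt{182}}{344} - 504 = -504 + \frac{i \sqrt{182}}{344}$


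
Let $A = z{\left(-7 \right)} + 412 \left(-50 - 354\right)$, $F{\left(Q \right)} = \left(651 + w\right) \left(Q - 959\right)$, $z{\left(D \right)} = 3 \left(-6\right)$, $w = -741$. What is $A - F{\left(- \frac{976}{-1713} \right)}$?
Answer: $- \frac{144305816}{571} \approx -2.5272 \cdot 10^{5}$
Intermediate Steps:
$z{\left(D \right)} = -18$
$F{\left(Q \right)} = 86310 - 90 Q$ ($F{\left(Q \right)} = \left(651 - 741\right) \left(Q - 959\right) = - 90 \left(-959 + Q\right) = 86310 - 90 Q$)
$A = -166466$ ($A = -18 + 412 \left(-50 - 354\right) = -18 + 412 \left(-404\right) = -18 - 166448 = -166466$)
$A - F{\left(- \frac{976}{-1713} \right)} = -166466 - \left(86310 - 90 \left(- \frac{976}{-1713}\right)\right) = -166466 - \left(86310 - 90 \left(\left(-976\right) \left(- \frac{1}{1713}\right)\right)\right) = -166466 - \left(86310 - \frac{29280}{571}\right) = -166466 - \frac{49253730}{571} = - \frac{144305816}{571}$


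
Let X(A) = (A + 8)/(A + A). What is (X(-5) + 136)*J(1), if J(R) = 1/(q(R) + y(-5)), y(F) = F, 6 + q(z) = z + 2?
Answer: -1357/80 ≈ -16.962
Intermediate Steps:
q(z) = -4 + z (q(z) = -6 + (z + 2) = -6 + (2 + z) = -4 + z)
J(R) = 1/(-9 + R) (J(R) = 1/((-4 + R) - 5) = 1/(-9 + R))
X(A) = (8 + A)/(2*A) (X(A) = (8 + A)/((2*A)) = (8 + A)*(1/(2*A)) = (8 + A)/(2*A))
(X(-5) + 136)*J(1) = ((½)*(8 - 5)/(-5) + 136)/(-9 + 1) = ((½)*(-⅕)*3 + 136)/(-8) = (-3/10 + 136)*(-⅛) = (1357/10)*(-⅛) = -1357/80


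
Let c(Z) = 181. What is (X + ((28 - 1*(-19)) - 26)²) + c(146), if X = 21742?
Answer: 22364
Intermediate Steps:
(X + ((28 - 1*(-19)) - 26)²) + c(146) = (21742 + ((28 - 1*(-19)) - 26)²) + 181 = (21742 + ((28 + 19) - 26)²) + 181 = (21742 + (47 - 26)²) + 181 = (21742 + 21²) + 181 = (21742 + 441) + 181 = 22183 + 181 = 22364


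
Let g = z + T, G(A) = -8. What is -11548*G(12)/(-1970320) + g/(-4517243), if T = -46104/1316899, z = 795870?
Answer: -163413954664871488/732559162257682265 ≈ -0.22307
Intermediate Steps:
T = -46104/1316899 (T = -46104*1/1316899 = -46104/1316899 ≈ -0.035010)
g = 1048080361026/1316899 (g = 795870 - 46104/1316899 = 1048080361026/1316899 ≈ 7.9587e+5)
-11548*G(12)/(-1970320) + g/(-4517243) = -11548*(-8)/(-1970320) + (1048080361026/1316899)/(-4517243) = 92384*(-1/1970320) + (1048080361026/1316899)*(-1/4517243) = -5774/123145 - 1048080361026/5948752789457 = -163413954664871488/732559162257682265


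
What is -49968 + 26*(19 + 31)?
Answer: -48668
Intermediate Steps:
-49968 + 26*(19 + 31) = -49968 + 26*50 = -49968 + 1300 = -48668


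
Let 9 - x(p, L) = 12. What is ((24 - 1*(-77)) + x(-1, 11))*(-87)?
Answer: -8526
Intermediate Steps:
x(p, L) = -3 (x(p, L) = 9 - 1*12 = 9 - 12 = -3)
((24 - 1*(-77)) + x(-1, 11))*(-87) = ((24 - 1*(-77)) - 3)*(-87) = ((24 + 77) - 3)*(-87) = (101 - 3)*(-87) = 98*(-87) = -8526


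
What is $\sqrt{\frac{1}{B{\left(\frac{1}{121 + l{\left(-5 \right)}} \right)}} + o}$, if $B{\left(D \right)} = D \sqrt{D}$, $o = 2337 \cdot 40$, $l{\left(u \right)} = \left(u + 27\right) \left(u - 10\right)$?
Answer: $\sqrt{93480 + 209 i \sqrt{209}} \approx 305.78 + 4.941 i$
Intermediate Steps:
$l{\left(u \right)} = \left(-10 + u\right) \left(27 + u\right)$ ($l{\left(u \right)} = \left(27 + u\right) \left(-10 + u\right) = \left(-10 + u\right) \left(27 + u\right)$)
$o = 93480$
$B{\left(D \right)} = D^{\frac{3}{2}}$
$\sqrt{\frac{1}{B{\left(\frac{1}{121 + l{\left(-5 \right)}} \right)}} + o} = \sqrt{\frac{1}{\left(\frac{1}{121 + \left(-270 + \left(-5\right)^{2} + 17 \left(-5\right)\right)}\right)^{\frac{3}{2}}} + 93480} = \sqrt{\frac{1}{\left(\frac{1}{121 - 330}\right)^{\frac{3}{2}}} + 93480} = \sqrt{\frac{1}{\left(\frac{1}{-209}\right)^{\frac{3}{2}}} + 93480} = \sqrt{\frac{1}{\left(- \frac{1}{209}\right)^{\frac{3}{2}}} + 93480} = \sqrt{\frac{1}{\left(- \frac{1}{43681}\right) i \sqrt{209}} + 93480} = \sqrt{209 i \sqrt{209} + 93480} = \sqrt{93480 + 209 i \sqrt{209}}$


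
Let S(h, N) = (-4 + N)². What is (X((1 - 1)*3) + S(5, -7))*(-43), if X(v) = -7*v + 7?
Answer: -5504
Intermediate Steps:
X(v) = 7 - 7*v
(X((1 - 1)*3) + S(5, -7))*(-43) = ((7 - 7*(1 - 1)*3) + (-4 - 7)²)*(-43) = ((7 - 0*3) + (-11)²)*(-43) = ((7 - 7*0) + 121)*(-43) = ((7 + 0) + 121)*(-43) = (7 + 121)*(-43) = 128*(-43) = -5504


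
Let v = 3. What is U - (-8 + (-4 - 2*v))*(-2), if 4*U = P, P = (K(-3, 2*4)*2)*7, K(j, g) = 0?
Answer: -36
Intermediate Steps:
P = 0 (P = (0*2)*7 = 0*7 = 0)
U = 0 (U = (1/4)*0 = 0)
U - (-8 + (-4 - 2*v))*(-2) = 0 - (-8 + (-4 - 2*3))*(-2) = 0 - (-8 + (-4 - 6))*(-2) = 0 - (-8 - 10)*(-2) = 0 - (-18)*(-2) = 0 - 1*36 = 0 - 36 = -36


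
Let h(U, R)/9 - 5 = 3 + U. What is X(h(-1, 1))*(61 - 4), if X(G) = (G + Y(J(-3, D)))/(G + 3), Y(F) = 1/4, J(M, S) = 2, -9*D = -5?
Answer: 437/8 ≈ 54.625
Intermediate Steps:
D = 5/9 (D = -⅑*(-5) = 5/9 ≈ 0.55556)
Y(F) = ¼
h(U, R) = 72 + 9*U (h(U, R) = 45 + 9*(3 + U) = 45 + (27 + 9*U) = 72 + 9*U)
X(G) = (¼ + G)/(3 + G) (X(G) = (G + ¼)/(G + 3) = (¼ + G)/(3 + G))
X(h(-1, 1))*(61 - 4) = ((¼ + (72 + 9*(-1)))/(3 + (72 + 9*(-1))))*(61 - 4) = ((¼ + (72 - 9))/(3 + (72 - 9)))*57 = ((¼ + 63)/(3 + 63))*57 = ((253/4)/66)*57 = ((1/66)*(253/4))*57 = (23/24)*57 = 437/8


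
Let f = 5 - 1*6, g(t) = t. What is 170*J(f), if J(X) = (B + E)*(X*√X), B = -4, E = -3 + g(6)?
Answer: 170*I ≈ 170.0*I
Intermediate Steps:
f = -1 (f = 5 - 6 = -1)
E = 3 (E = -3 + 6 = 3)
J(X) = -X^(3/2) (J(X) = (-4 + 3)*(X*√X) = -X^(3/2))
170*J(f) = 170*(-(-1)^(3/2)) = 170*(-(-1)*I) = 170*I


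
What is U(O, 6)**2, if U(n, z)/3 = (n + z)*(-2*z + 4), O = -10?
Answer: 9216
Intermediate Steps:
U(n, z) = 3*(4 - 2*z)*(n + z) (U(n, z) = 3*((n + z)*(-2*z + 4)) = 3*((n + z)*(4 - 2*z)) = 3*((4 - 2*z)*(n + z)) = 3*(4 - 2*z)*(n + z))
U(O, 6)**2 = (-6*6**2 + 12*(-10) + 12*6 - 6*(-10)*6)**2 = (-6*36 - 120 + 72 + 360)**2 = (-216 - 120 + 72 + 360)**2 = 96**2 = 9216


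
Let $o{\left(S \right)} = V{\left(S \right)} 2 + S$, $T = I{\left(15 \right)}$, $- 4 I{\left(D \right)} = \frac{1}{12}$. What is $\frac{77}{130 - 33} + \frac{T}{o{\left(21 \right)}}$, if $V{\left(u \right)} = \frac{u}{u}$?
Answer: $\frac{84911}{107088} \approx 0.79291$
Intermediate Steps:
$I{\left(D \right)} = - \frac{1}{48}$ ($I{\left(D \right)} = - \frac{1}{4 \cdot 12} = \left(- \frac{1}{4}\right) \frac{1}{12} = - \frac{1}{48}$)
$V{\left(u \right)} = 1$
$T = - \frac{1}{48} \approx -0.020833$
$o{\left(S \right)} = 2 + S$ ($o{\left(S \right)} = 1 \cdot 2 + S = 2 + S$)
$\frac{77}{130 - 33} + \frac{T}{o{\left(21 \right)}} = \frac{77}{130 - 33} - \frac{1}{48 \left(2 + 21\right)} = \frac{77}{97} - \frac{1}{48 \cdot 23} = 77 \cdot \frac{1}{97} - \frac{1}{1104} = \frac{77}{97} - \frac{1}{1104} = \frac{84911}{107088}$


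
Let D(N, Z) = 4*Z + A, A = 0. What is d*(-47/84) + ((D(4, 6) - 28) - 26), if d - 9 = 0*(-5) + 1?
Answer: -1495/42 ≈ -35.595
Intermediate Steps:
d = 10 (d = 9 + (0*(-5) + 1) = 9 + (0 + 1) = 9 + 1 = 10)
D(N, Z) = 4*Z (D(N, Z) = 4*Z + 0 = 4*Z)
d*(-47/84) + ((D(4, 6) - 28) - 26) = 10*(-47/84) + ((4*6 - 28) - 26) = 10*(-47*1/84) + ((24 - 28) - 26) = 10*(-47/84) + (-4 - 26) = -235/42 - 30 = -1495/42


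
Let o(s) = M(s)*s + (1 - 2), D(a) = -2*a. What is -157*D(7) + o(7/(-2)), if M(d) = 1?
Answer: 4387/2 ≈ 2193.5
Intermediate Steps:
o(s) = -1 + s (o(s) = 1*s + (1 - 2) = s - 1 = -1 + s)
-157*D(7) + o(7/(-2)) = -(-314)*7 + (-1 + 7/(-2)) = -157*(-14) + (-1 + 7*(-½)) = 2198 + (-1 - 7/2) = 2198 - 9/2 = 4387/2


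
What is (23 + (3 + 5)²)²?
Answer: 7569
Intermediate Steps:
(23 + (3 + 5)²)² = (23 + 8²)² = (23 + 64)² = 87² = 7569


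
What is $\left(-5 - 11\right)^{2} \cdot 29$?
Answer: $7424$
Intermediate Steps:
$\left(-5 - 11\right)^{2} \cdot 29 = \left(-16\right)^{2} \cdot 29 = 256 \cdot 29 = 7424$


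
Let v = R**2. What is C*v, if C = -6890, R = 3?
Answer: -62010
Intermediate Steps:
v = 9 (v = 3**2 = 9)
C*v = -6890*9 = -62010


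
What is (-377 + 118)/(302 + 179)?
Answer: -7/13 ≈ -0.53846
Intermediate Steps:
(-377 + 118)/(302 + 179) = -259/481 = -259*1/481 = -7/13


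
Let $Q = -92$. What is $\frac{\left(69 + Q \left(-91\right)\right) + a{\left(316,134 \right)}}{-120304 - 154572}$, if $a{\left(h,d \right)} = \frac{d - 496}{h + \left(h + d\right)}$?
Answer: $- \frac{1616361}{52638754} \approx -0.030707$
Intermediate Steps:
$a{\left(h,d \right)} = \frac{-496 + d}{d + 2 h}$ ($a{\left(h,d \right)} = \frac{-496 + d}{h + \left(d + h\right)} = \frac{-496 + d}{d + 2 h}$)
$\frac{\left(69 + Q \left(-91\right)\right) + a{\left(316,134 \right)}}{-120304 - 154572} = \frac{\left(69 - -8372\right) + \frac{-496 + 134}{134 + 2 \cdot 316}}{-120304 - 154572} = \frac{\left(69 + 8372\right) + \frac{1}{134 + 632} \left(-362\right)}{-274876} = \left(8441 + \frac{1}{766} \left(-362\right)\right) \left(- \frac{1}{274876}\right) = \left(8441 - \frac{181}{383}\right) \left(- \frac{1}{274876}\right) = \frac{3232722}{383} \left(- \frac{1}{274876}\right) = - \frac{1616361}{52638754}$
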